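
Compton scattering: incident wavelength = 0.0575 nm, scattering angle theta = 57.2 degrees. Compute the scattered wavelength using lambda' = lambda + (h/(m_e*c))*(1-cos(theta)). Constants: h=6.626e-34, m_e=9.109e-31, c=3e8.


Compton wavelength: h/(m_e*c) = 2.4247e-12 m
d_lambda = 2.4247e-12 * (1 - cos(57.2 deg))
= 2.4247e-12 * 0.458292
= 1.1112e-12 m = 0.001111 nm
lambda' = 0.0575 + 0.001111
= 0.058611 nm

0.058611


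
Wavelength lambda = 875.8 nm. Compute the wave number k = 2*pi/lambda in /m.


k = 2 * pi / lambda
= 6.2832 / (875.8e-9)
= 6.2832 / 8.7580e-07
= 7.1742e+06 /m

7.1742e+06


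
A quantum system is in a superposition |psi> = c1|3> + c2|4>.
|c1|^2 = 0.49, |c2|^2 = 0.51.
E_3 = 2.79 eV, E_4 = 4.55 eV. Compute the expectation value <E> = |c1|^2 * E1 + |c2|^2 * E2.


<E> = |c1|^2 * E1 + |c2|^2 * E2
= 0.49 * 2.79 + 0.51 * 4.55
= 1.3671 + 2.3205
= 3.6876 eV

3.6876


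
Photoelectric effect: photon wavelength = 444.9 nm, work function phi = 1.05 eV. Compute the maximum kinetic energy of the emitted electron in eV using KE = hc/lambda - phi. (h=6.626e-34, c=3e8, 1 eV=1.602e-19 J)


E_photon = hc / lambda
= (6.626e-34)(3e8) / (444.9e-9)
= 4.4680e-19 J
= 2.789 eV
KE = E_photon - phi
= 2.789 - 1.05
= 1.739 eV

1.739


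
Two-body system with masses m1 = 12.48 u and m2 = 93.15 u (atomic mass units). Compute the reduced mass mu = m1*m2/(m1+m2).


mu = m1 * m2 / (m1 + m2)
= 12.48 * 93.15 / (12.48 + 93.15)
= 1162.512 / 105.63
= 11.0055 u

11.0055


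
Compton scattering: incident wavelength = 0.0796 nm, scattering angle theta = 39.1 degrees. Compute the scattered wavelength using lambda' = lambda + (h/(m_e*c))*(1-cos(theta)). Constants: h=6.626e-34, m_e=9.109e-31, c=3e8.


Compton wavelength: h/(m_e*c) = 2.4247e-12 m
d_lambda = 2.4247e-12 * (1 - cos(39.1 deg))
= 2.4247e-12 * 0.223954
= 5.4302e-13 m = 0.000543 nm
lambda' = 0.0796 + 0.000543
= 0.080143 nm

0.080143


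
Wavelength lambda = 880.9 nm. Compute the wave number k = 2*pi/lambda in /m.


k = 2 * pi / lambda
= 6.2832 / (880.9e-9)
= 6.2832 / 8.8090e-07
= 7.1327e+06 /m

7.1327e+06


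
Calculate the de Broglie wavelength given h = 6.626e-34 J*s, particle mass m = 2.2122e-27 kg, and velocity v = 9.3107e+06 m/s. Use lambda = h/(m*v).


lambda = h / (m * v)
= 6.626e-34 / (2.2122e-27 * 9.3107e+06)
= 6.626e-34 / 2.0597e-20
= 3.2170e-14 m

3.2170e-14


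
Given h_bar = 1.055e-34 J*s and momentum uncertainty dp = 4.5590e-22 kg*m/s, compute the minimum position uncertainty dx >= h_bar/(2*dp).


dx = h_bar / (2 * dp)
= 1.055e-34 / (2 * 4.5590e-22)
= 1.055e-34 / 9.1180e-22
= 1.1571e-13 m

1.1571e-13


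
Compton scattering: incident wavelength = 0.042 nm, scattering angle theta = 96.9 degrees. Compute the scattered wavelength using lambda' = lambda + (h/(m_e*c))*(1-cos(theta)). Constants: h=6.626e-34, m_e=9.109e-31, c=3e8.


Compton wavelength: h/(m_e*c) = 2.4247e-12 m
d_lambda = 2.4247e-12 * (1 - cos(96.9 deg))
= 2.4247e-12 * 1.120137
= 2.7160e-12 m = 0.002716 nm
lambda' = 0.042 + 0.002716
= 0.044716 nm

0.044716


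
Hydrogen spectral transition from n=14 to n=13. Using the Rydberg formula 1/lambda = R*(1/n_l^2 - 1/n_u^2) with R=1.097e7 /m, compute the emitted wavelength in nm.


1/lambda = R * (1/n_l^2 - 1/n_u^2)
= 1.097e7 * (1/13^2 - 1/14^2)
= 1.097e7 * (0.005917 - 0.005102)
= 1.097e7 * 0.000815
= 8.9419e+03 /m
lambda = 1 / 8.9419e+03 = 111833.6203 nm

111833.6203


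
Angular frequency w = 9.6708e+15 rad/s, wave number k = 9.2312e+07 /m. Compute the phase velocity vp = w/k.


vp = w / k
= 9.6708e+15 / 9.2312e+07
= 1.0476e+08 m/s

1.0476e+08


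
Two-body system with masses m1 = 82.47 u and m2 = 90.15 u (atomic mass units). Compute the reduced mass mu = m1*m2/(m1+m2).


mu = m1 * m2 / (m1 + m2)
= 82.47 * 90.15 / (82.47 + 90.15)
= 7434.6705 / 172.62
= 43.0696 u

43.0696


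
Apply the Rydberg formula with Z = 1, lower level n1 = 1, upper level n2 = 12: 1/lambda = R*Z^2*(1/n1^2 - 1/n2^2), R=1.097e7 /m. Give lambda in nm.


1/lambda = R * Z^2 * (1/n1^2 - 1/n2^2)
= 1.097e7 * 1^2 * (1/1^2 - 1/12^2)
= 1.097e7 * 1 * (1.0 - 0.006944)
= 1.0894e+07 /m
lambda = 1 / 1.0894e+07
= 91.7952 nm

91.7952


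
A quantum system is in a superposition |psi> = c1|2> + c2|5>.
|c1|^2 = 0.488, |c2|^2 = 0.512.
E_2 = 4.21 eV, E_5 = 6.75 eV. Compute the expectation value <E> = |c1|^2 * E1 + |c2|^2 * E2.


<E> = |c1|^2 * E1 + |c2|^2 * E2
= 0.488 * 4.21 + 0.512 * 6.75
= 2.0545 + 3.456
= 5.5105 eV

5.5105


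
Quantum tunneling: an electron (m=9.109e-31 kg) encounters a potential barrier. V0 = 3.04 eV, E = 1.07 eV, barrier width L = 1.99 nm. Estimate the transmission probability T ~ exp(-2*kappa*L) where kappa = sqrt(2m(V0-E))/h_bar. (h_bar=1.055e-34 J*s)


V0 - E = 1.97 eV = 3.1559e-19 J
kappa = sqrt(2 * m * (V0-E)) / h_bar
= sqrt(2 * 9.109e-31 * 3.1559e-19) / 1.055e-34
= 7.1872e+09 /m
2*kappa*L = 2 * 7.1872e+09 * 1.99e-9
= 28.6052
T = exp(-28.6052) = 3.774937e-13

3.774937e-13


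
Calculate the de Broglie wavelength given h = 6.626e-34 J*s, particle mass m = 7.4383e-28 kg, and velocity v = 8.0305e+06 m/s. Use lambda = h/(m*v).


lambda = h / (m * v)
= 6.626e-34 / (7.4383e-28 * 8.0305e+06)
= 6.626e-34 / 5.9733e-21
= 1.1093e-13 m

1.1093e-13


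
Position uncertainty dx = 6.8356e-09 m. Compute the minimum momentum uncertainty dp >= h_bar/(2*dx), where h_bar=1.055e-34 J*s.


dp = h_bar / (2 * dx)
= 1.055e-34 / (2 * 6.8356e-09)
= 1.055e-34 / 1.3671e-08
= 7.7170e-27 kg*m/s

7.7170e-27


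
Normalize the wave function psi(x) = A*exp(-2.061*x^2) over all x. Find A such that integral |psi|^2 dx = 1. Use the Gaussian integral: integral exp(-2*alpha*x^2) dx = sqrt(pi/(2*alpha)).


integral |psi|^2 dx = A^2 * sqrt(pi/(2*alpha)) = 1
A^2 = sqrt(2*alpha/pi)
= sqrt(2 * 2.061 / pi)
= 1.145458
A = sqrt(1.145458)
= 1.0703

1.0703


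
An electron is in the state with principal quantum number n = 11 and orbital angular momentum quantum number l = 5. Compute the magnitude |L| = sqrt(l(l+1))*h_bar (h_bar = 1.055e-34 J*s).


L = sqrt(l*(l+1)) * h_bar
= sqrt(5 * 6) * 1.055e-34
= sqrt(30) * 1.055e-34
= 5.4772 * 1.055e-34
= 5.7785e-34 J*s

5.7785e-34


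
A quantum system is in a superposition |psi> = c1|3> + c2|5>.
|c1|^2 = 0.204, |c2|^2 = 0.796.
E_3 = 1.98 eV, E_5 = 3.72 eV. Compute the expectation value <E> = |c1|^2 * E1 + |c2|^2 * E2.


<E> = |c1|^2 * E1 + |c2|^2 * E2
= 0.204 * 1.98 + 0.796 * 3.72
= 0.4039 + 2.9611
= 3.365 eV

3.365


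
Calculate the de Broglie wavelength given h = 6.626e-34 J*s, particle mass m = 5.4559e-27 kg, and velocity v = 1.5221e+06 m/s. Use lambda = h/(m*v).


lambda = h / (m * v)
= 6.626e-34 / (5.4559e-27 * 1.5221e+06)
= 6.626e-34 / 8.3044e-21
= 7.9789e-14 m

7.9789e-14


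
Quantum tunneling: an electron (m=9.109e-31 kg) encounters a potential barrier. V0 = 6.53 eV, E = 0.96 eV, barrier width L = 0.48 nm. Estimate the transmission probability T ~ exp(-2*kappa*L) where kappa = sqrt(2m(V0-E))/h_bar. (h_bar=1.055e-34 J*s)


V0 - E = 5.57 eV = 8.9231e-19 J
kappa = sqrt(2 * m * (V0-E)) / h_bar
= sqrt(2 * 9.109e-31 * 8.9231e-19) / 1.055e-34
= 1.2085e+10 /m
2*kappa*L = 2 * 1.2085e+10 * 0.48e-9
= 11.6019
T = exp(-11.6019) = 9.148968e-06

9.148968e-06


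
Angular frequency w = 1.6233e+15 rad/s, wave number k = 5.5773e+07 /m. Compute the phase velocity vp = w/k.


vp = w / k
= 1.6233e+15 / 5.5773e+07
= 2.9105e+07 m/s

2.9105e+07


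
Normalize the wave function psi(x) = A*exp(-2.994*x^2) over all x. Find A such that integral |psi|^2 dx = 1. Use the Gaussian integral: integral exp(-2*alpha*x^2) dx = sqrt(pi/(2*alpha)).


integral |psi|^2 dx = A^2 * sqrt(pi/(2*alpha)) = 1
A^2 = sqrt(2*alpha/pi)
= sqrt(2 * 2.994 / pi)
= 1.380594
A = sqrt(1.380594)
= 1.175

1.175


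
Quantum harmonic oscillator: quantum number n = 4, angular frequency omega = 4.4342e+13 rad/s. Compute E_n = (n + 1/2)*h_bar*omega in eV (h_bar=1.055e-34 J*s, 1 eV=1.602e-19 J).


E = (n + 1/2) * h_bar * omega
= (4 + 0.5) * 1.055e-34 * 4.4342e+13
= 4.5 * 4.6781e-21
= 2.1051e-20 J
= 0.1314 eV

0.1314


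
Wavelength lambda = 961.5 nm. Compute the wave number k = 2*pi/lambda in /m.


k = 2 * pi / lambda
= 6.2832 / (961.5e-9)
= 6.2832 / 9.6150e-07
= 6.5348e+06 /m

6.5348e+06


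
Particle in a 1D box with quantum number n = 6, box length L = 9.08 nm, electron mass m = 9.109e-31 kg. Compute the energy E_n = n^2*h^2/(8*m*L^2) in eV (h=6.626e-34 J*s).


E = n^2 * h^2 / (8 * m * L^2)
= 6^2 * (6.626e-34)^2 / (8 * 9.109e-31 * (9.08e-9)^2)
= 36 * 4.3904e-67 / (8 * 9.109e-31 * 8.2446e-17)
= 2.6307e-20 J
= 0.1642 eV

0.1642


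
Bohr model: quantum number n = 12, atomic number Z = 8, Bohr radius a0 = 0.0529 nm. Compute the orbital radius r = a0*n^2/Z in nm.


r = a0 * n^2 / Z
= 0.0529 * 12^2 / 8
= 0.0529 * 144 / 8
= 0.9522 nm

0.9522


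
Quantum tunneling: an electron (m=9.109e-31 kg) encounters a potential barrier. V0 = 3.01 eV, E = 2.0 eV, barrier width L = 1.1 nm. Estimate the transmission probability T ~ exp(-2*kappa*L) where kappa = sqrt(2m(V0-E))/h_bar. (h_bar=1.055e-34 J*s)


V0 - E = 1.01 eV = 1.6180e-19 J
kappa = sqrt(2 * m * (V0-E)) / h_bar
= sqrt(2 * 9.109e-31 * 1.6180e-19) / 1.055e-34
= 5.1462e+09 /m
2*kappa*L = 2 * 5.1462e+09 * 1.1e-9
= 11.3217
T = exp(-11.3217) = 1.210705e-05

1.210705e-05


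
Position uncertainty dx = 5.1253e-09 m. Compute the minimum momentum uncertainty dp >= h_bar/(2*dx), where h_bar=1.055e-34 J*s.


dp = h_bar / (2 * dx)
= 1.055e-34 / (2 * 5.1253e-09)
= 1.055e-34 / 1.0251e-08
= 1.0292e-26 kg*m/s

1.0292e-26


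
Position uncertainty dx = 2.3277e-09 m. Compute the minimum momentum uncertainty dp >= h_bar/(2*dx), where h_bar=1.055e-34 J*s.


dp = h_bar / (2 * dx)
= 1.055e-34 / (2 * 2.3277e-09)
= 1.055e-34 / 4.6554e-09
= 2.2662e-26 kg*m/s

2.2662e-26


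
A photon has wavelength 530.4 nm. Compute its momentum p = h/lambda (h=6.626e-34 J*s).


p = h / lambda
= 6.626e-34 / (530.4e-9)
= 6.626e-34 / 5.3040e-07
= 1.2492e-27 kg*m/s

1.2492e-27


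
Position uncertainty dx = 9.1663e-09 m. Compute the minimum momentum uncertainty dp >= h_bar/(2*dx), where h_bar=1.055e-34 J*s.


dp = h_bar / (2 * dx)
= 1.055e-34 / (2 * 9.1663e-09)
= 1.055e-34 / 1.8333e-08
= 5.7548e-27 kg*m/s

5.7548e-27


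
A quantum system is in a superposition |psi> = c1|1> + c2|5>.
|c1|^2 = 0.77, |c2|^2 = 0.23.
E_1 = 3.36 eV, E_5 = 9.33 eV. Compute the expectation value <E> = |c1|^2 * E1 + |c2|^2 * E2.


<E> = |c1|^2 * E1 + |c2|^2 * E2
= 0.77 * 3.36 + 0.23 * 9.33
= 2.5872 + 2.1459
= 4.7331 eV

4.7331


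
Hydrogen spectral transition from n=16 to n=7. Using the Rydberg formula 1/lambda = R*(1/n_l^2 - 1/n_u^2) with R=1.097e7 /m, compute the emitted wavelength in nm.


1/lambda = R * (1/n_l^2 - 1/n_u^2)
= 1.097e7 * (1/7^2 - 1/16^2)
= 1.097e7 * (0.020408 - 0.003906)
= 1.097e7 * 0.016502
= 1.8103e+05 /m
lambda = 1 / 1.8103e+05 = 5524.0687 nm

5524.0687


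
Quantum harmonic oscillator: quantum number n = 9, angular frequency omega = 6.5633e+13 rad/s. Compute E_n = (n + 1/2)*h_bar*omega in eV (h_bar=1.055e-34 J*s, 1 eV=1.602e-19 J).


E = (n + 1/2) * h_bar * omega
= (9 + 0.5) * 1.055e-34 * 6.5633e+13
= 9.5 * 6.9243e-21
= 6.5781e-20 J
= 0.4106 eV

0.4106


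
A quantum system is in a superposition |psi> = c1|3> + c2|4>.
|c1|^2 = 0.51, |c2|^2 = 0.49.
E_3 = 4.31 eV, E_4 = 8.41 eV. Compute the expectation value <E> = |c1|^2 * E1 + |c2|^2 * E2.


<E> = |c1|^2 * E1 + |c2|^2 * E2
= 0.51 * 4.31 + 0.49 * 8.41
= 2.1981 + 4.1209
= 6.319 eV

6.319


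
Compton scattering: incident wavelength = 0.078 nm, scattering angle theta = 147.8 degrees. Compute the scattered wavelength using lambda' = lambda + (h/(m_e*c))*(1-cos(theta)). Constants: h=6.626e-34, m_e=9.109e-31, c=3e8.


Compton wavelength: h/(m_e*c) = 2.4247e-12 m
d_lambda = 2.4247e-12 * (1 - cos(147.8 deg))
= 2.4247e-12 * 1.846193
= 4.4765e-12 m = 0.004476 nm
lambda' = 0.078 + 0.004476
= 0.082476 nm

0.082476


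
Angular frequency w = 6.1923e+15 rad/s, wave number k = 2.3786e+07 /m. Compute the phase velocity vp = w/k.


vp = w / k
= 6.1923e+15 / 2.3786e+07
= 2.6033e+08 m/s

2.6033e+08


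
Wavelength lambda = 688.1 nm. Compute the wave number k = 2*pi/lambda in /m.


k = 2 * pi / lambda
= 6.2832 / (688.1e-9)
= 6.2832 / 6.8810e-07
= 9.1312e+06 /m

9.1312e+06


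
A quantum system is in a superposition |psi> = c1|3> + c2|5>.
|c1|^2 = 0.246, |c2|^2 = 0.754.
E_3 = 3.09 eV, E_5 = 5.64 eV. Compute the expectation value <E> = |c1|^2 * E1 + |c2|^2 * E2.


<E> = |c1|^2 * E1 + |c2|^2 * E2
= 0.246 * 3.09 + 0.754 * 5.64
= 0.7601 + 4.2526
= 5.0127 eV

5.0127


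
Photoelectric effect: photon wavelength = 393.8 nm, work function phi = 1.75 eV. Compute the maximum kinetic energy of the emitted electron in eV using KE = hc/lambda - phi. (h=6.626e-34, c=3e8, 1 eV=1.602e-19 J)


E_photon = hc / lambda
= (6.626e-34)(3e8) / (393.8e-9)
= 5.0477e-19 J
= 3.1509 eV
KE = E_photon - phi
= 3.1509 - 1.75
= 1.4009 eV

1.4009


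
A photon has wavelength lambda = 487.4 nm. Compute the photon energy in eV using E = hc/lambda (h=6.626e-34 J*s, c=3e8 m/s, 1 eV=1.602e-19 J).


E = hc / lambda
= (6.626e-34)(3e8) / (487.4e-9)
= 1.9878e-25 / 4.8740e-07
= 4.0784e-19 J
Converting to eV: 4.0784e-19 / 1.602e-19
= 2.5458 eV

2.5458


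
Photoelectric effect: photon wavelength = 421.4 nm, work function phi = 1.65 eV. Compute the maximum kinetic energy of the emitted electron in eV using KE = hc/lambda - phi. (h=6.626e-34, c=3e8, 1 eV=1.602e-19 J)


E_photon = hc / lambda
= (6.626e-34)(3e8) / (421.4e-9)
= 4.7171e-19 J
= 2.9445 eV
KE = E_photon - phi
= 2.9445 - 1.65
= 1.2945 eV

1.2945


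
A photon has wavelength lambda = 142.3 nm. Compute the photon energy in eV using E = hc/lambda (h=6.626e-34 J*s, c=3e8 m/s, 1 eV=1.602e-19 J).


E = hc / lambda
= (6.626e-34)(3e8) / (142.3e-9)
= 1.9878e-25 / 1.4230e-07
= 1.3969e-18 J
Converting to eV: 1.3969e-18 / 1.602e-19
= 8.7198 eV

8.7198


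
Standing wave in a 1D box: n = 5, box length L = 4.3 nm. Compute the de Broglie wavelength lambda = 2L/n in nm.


lambda = 2L / n
= 2 * 4.3 / 5
= 8.6 / 5
= 1.72 nm

1.72


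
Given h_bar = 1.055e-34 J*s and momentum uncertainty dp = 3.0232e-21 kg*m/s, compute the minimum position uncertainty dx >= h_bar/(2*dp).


dx = h_bar / (2 * dp)
= 1.055e-34 / (2 * 3.0232e-21)
= 1.055e-34 / 6.0464e-21
= 1.7448e-14 m

1.7448e-14


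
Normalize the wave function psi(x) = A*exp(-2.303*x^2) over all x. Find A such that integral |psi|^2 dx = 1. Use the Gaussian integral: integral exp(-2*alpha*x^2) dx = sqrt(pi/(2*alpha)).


integral |psi|^2 dx = A^2 * sqrt(pi/(2*alpha)) = 1
A^2 = sqrt(2*alpha/pi)
= sqrt(2 * 2.303 / pi)
= 1.210841
A = sqrt(1.210841)
= 1.1004

1.1004


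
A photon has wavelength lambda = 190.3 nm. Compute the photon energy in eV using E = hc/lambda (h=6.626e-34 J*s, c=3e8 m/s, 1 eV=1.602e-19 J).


E = hc / lambda
= (6.626e-34)(3e8) / (190.3e-9)
= 1.9878e-25 / 1.9030e-07
= 1.0446e-18 J
Converting to eV: 1.0446e-18 / 1.602e-19
= 6.5204 eV

6.5204


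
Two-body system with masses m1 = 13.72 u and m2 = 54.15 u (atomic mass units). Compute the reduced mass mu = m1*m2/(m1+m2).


mu = m1 * m2 / (m1 + m2)
= 13.72 * 54.15 / (13.72 + 54.15)
= 742.938 / 67.87
= 10.9465 u

10.9465


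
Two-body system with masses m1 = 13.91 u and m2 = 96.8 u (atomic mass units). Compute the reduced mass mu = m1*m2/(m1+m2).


mu = m1 * m2 / (m1 + m2)
= 13.91 * 96.8 / (13.91 + 96.8)
= 1346.488 / 110.71
= 12.1623 u

12.1623


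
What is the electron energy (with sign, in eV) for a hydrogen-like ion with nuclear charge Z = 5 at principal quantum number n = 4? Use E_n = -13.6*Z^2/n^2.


E_n = -13.6 * Z^2 / n^2
= -13.6 * 5^2 / 4^2
= -13.6 * 25 / 16
= -21.25 eV

-21.25


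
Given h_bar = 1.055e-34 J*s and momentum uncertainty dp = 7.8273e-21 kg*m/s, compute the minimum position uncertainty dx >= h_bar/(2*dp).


dx = h_bar / (2 * dp)
= 1.055e-34 / (2 * 7.8273e-21)
= 1.055e-34 / 1.5655e-20
= 6.7392e-15 m

6.7392e-15


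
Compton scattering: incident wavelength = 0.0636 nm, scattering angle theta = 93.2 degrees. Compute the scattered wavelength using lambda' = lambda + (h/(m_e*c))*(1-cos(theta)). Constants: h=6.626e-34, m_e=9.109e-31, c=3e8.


Compton wavelength: h/(m_e*c) = 2.4247e-12 m
d_lambda = 2.4247e-12 * (1 - cos(93.2 deg))
= 2.4247e-12 * 1.055822
= 2.5601e-12 m = 0.00256 nm
lambda' = 0.0636 + 0.00256
= 0.06616 nm

0.06616


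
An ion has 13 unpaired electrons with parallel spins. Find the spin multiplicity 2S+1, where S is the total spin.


Total spin S = N * (1/2) = 13 * 0.5 = 6.5
Spin multiplicity = 2S + 1
= 2 * 6.5 + 1
= 14

14


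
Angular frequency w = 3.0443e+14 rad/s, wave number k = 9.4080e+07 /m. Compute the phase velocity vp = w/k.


vp = w / k
= 3.0443e+14 / 9.4080e+07
= 3.2359e+06 m/s

3.2359e+06


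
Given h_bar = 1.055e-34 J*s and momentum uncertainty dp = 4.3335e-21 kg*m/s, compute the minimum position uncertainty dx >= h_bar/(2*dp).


dx = h_bar / (2 * dp)
= 1.055e-34 / (2 * 4.3335e-21)
= 1.055e-34 / 8.6670e-21
= 1.2173e-14 m

1.2173e-14


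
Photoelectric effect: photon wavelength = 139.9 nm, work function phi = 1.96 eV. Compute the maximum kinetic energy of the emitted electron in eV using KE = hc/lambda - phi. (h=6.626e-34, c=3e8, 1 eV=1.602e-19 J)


E_photon = hc / lambda
= (6.626e-34)(3e8) / (139.9e-9)
= 1.4209e-18 J
= 8.8694 eV
KE = E_photon - phi
= 8.8694 - 1.96
= 6.9094 eV

6.9094


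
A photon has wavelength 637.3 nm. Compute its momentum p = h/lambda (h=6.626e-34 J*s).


p = h / lambda
= 6.626e-34 / (637.3e-9)
= 6.626e-34 / 6.3730e-07
= 1.0397e-27 kg*m/s

1.0397e-27


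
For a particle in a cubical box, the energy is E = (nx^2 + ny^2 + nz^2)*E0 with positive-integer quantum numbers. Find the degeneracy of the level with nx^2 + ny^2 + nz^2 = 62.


Enumerate all (nx, ny, nz) with nx^2 + ny^2 + nz^2 = 62:
(1,5,6)
(1,6,5)
(2,3,7)
(2,7,3)
(3,2,7)
(3,7,2)
(5,1,6)
(5,6,1)
(6,1,5)
(6,5,1)
(7,2,3)
(7,3,2)
Total degeneracy = 12

12


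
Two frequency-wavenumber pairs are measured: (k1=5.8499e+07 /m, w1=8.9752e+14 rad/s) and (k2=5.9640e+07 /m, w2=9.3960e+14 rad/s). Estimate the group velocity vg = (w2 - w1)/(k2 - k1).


vg = (w2 - w1) / (k2 - k1)
= (9.3960e+14 - 8.9752e+14) / (5.9640e+07 - 5.8499e+07)
= 4.2080e+13 / 1.1410e+06
= 3.6880e+07 m/s

3.6880e+07


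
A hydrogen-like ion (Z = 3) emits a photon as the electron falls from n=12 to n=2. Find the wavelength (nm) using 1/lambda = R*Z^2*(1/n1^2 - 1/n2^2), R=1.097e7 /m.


1/lambda = R * Z^2 * (1/n1^2 - 1/n2^2)
= 1.097e7 * 3^2 * (1/2^2 - 1/12^2)
= 1.097e7 * 9 * (0.25 - 0.006944)
= 2.3997e+07 /m
lambda = 1 / 2.3997e+07
= 41.6721 nm

41.6721


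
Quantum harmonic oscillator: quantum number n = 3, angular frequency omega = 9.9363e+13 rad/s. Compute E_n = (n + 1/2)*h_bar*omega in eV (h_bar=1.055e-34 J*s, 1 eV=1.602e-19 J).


E = (n + 1/2) * h_bar * omega
= (3 + 0.5) * 1.055e-34 * 9.9363e+13
= 3.5 * 1.0483e-20
= 3.6690e-20 J
= 0.229 eV

0.229


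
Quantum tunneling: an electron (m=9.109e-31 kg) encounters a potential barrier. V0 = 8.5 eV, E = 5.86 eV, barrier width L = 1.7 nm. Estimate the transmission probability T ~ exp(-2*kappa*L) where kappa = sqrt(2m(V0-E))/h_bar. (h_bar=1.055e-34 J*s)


V0 - E = 2.64 eV = 4.2293e-19 J
kappa = sqrt(2 * m * (V0-E)) / h_bar
= sqrt(2 * 9.109e-31 * 4.2293e-19) / 1.055e-34
= 8.3201e+09 /m
2*kappa*L = 2 * 8.3201e+09 * 1.7e-9
= 28.2885
T = exp(-28.2885) = 5.181524e-13

5.181524e-13


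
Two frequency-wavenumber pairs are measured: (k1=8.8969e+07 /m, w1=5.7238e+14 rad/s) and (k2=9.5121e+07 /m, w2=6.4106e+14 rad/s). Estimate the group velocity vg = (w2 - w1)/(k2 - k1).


vg = (w2 - w1) / (k2 - k1)
= (6.4106e+14 - 5.7238e+14) / (9.5121e+07 - 8.8969e+07)
= 6.8680e+13 / 6.1520e+06
= 1.1164e+07 m/s

1.1164e+07


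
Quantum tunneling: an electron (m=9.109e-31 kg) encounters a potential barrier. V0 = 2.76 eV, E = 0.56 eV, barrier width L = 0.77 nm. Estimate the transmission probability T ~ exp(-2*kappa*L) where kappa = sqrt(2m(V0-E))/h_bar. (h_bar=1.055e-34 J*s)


V0 - E = 2.2 eV = 3.5244e-19 J
kappa = sqrt(2 * m * (V0-E)) / h_bar
= sqrt(2 * 9.109e-31 * 3.5244e-19) / 1.055e-34
= 7.5952e+09 /m
2*kappa*L = 2 * 7.5952e+09 * 0.77e-9
= 11.6966
T = exp(-11.6966) = 8.321715e-06

8.321715e-06


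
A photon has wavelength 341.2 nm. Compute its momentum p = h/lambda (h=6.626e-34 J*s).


p = h / lambda
= 6.626e-34 / (341.2e-9)
= 6.626e-34 / 3.4120e-07
= 1.9420e-27 kg*m/s

1.9420e-27


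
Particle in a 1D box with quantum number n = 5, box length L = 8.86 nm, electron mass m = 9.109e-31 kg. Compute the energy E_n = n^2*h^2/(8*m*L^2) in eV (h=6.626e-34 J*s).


E = n^2 * h^2 / (8 * m * L^2)
= 5^2 * (6.626e-34)^2 / (8 * 9.109e-31 * (8.86e-9)^2)
= 25 * 4.3904e-67 / (8 * 9.109e-31 * 7.8500e-17)
= 1.9187e-20 J
= 0.1198 eV

0.1198


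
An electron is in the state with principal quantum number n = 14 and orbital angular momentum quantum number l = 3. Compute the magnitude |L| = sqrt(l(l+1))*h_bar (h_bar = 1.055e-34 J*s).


L = sqrt(l*(l+1)) * h_bar
= sqrt(3 * 4) * 1.055e-34
= sqrt(12) * 1.055e-34
= 3.4641 * 1.055e-34
= 3.6546e-34 J*s

3.6546e-34


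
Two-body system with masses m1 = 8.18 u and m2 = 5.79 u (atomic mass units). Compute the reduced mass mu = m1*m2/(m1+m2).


mu = m1 * m2 / (m1 + m2)
= 8.18 * 5.79 / (8.18 + 5.79)
= 47.3622 / 13.97
= 3.3903 u

3.3903


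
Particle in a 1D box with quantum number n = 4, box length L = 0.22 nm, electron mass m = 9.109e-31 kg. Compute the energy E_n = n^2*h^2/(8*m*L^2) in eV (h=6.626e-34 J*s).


E = n^2 * h^2 / (8 * m * L^2)
= 4^2 * (6.626e-34)^2 / (8 * 9.109e-31 * (0.22e-9)^2)
= 16 * 4.3904e-67 / (8 * 9.109e-31 * 4.8400e-20)
= 1.9917e-17 J
= 124.3238 eV

124.3238


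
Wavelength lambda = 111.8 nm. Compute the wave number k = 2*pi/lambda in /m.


k = 2 * pi / lambda
= 6.2832 / (111.8e-9)
= 6.2832 / 1.1180e-07
= 5.6200e+07 /m

5.6200e+07


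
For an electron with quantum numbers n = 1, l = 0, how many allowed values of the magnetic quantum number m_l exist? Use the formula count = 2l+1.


m_l ranges from -l to +l in integer steps
So m_l goes from -0 to +0
Count = 2l + 1 = 2*0 + 1
= 1

1


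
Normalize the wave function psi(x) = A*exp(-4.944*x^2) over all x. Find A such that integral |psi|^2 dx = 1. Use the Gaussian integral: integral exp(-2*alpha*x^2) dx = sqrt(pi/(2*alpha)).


integral |psi|^2 dx = A^2 * sqrt(pi/(2*alpha)) = 1
A^2 = sqrt(2*alpha/pi)
= sqrt(2 * 4.944 / pi)
= 1.774105
A = sqrt(1.774105)
= 1.332

1.332


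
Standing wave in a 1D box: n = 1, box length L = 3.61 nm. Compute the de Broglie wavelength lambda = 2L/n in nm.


lambda = 2L / n
= 2 * 3.61 / 1
= 7.22 / 1
= 7.22 nm

7.22


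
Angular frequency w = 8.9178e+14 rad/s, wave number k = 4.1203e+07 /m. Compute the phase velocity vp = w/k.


vp = w / k
= 8.9178e+14 / 4.1203e+07
= 2.1644e+07 m/s

2.1644e+07


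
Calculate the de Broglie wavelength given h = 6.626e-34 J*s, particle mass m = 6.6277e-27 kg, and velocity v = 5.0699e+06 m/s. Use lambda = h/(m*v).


lambda = h / (m * v)
= 6.626e-34 / (6.6277e-27 * 5.0699e+06)
= 6.626e-34 / 3.3602e-20
= 1.9719e-14 m

1.9719e-14


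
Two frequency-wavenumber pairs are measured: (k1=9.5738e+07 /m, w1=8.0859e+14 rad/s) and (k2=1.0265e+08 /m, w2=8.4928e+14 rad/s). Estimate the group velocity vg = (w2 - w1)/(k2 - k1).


vg = (w2 - w1) / (k2 - k1)
= (8.4928e+14 - 8.0859e+14) / (1.0265e+08 - 9.5738e+07)
= 4.0690e+13 / 6.9120e+06
= 5.8869e+06 m/s

5.8869e+06


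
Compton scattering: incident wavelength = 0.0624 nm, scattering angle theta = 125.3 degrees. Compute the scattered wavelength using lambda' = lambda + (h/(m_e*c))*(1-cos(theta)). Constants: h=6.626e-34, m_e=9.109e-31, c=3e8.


Compton wavelength: h/(m_e*c) = 2.4247e-12 m
d_lambda = 2.4247e-12 * (1 - cos(125.3 deg))
= 2.4247e-12 * 1.577858
= 3.8258e-12 m = 0.003826 nm
lambda' = 0.0624 + 0.003826
= 0.066226 nm

0.066226


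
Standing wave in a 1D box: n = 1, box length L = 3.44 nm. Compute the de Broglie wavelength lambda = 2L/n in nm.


lambda = 2L / n
= 2 * 3.44 / 1
= 6.88 / 1
= 6.88 nm

6.88


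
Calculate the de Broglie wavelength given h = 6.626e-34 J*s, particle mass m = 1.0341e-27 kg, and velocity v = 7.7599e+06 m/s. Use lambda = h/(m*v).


lambda = h / (m * v)
= 6.626e-34 / (1.0341e-27 * 7.7599e+06)
= 6.626e-34 / 8.0245e-21
= 8.2572e-14 m

8.2572e-14


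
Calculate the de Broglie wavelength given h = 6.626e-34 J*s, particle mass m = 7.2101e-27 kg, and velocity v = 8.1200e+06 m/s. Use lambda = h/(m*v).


lambda = h / (m * v)
= 6.626e-34 / (7.2101e-27 * 8.1200e+06)
= 6.626e-34 / 5.8546e-20
= 1.1318e-14 m

1.1318e-14


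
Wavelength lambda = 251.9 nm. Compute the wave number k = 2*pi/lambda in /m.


k = 2 * pi / lambda
= 6.2832 / (251.9e-9)
= 6.2832 / 2.5190e-07
= 2.4943e+07 /m

2.4943e+07


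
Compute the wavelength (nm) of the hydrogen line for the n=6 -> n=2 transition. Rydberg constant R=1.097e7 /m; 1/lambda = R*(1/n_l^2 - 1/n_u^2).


1/lambda = R * (1/n_l^2 - 1/n_u^2)
= 1.097e7 * (1/2^2 - 1/6^2)
= 1.097e7 * (0.25 - 0.027778)
= 1.097e7 * 0.222222
= 2.4378e+06 /m
lambda = 1 / 2.4378e+06 = 410.2097 nm

410.2097


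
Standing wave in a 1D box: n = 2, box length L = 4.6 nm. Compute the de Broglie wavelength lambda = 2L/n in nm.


lambda = 2L / n
= 2 * 4.6 / 2
= 9.2 / 2
= 4.6 nm

4.6


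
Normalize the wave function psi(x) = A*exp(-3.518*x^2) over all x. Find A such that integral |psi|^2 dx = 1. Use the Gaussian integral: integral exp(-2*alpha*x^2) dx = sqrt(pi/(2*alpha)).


integral |psi|^2 dx = A^2 * sqrt(pi/(2*alpha)) = 1
A^2 = sqrt(2*alpha/pi)
= sqrt(2 * 3.518 / pi)
= 1.496539
A = sqrt(1.496539)
= 1.2233

1.2233


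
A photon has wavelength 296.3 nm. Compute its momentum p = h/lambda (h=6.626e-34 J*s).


p = h / lambda
= 6.626e-34 / (296.3e-9)
= 6.626e-34 / 2.9630e-07
= 2.2362e-27 kg*m/s

2.2362e-27


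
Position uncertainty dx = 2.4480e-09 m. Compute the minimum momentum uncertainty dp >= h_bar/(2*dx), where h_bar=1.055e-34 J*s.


dp = h_bar / (2 * dx)
= 1.055e-34 / (2 * 2.4480e-09)
= 1.055e-34 / 4.8960e-09
= 2.1548e-26 kg*m/s

2.1548e-26


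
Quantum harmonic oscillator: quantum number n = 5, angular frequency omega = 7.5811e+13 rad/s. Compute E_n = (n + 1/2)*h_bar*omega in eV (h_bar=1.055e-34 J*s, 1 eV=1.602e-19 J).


E = (n + 1/2) * h_bar * omega
= (5 + 0.5) * 1.055e-34 * 7.5811e+13
= 5.5 * 7.9981e-21
= 4.3989e-20 J
= 0.2746 eV

0.2746


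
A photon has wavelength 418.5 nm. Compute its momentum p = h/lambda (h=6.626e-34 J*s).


p = h / lambda
= 6.626e-34 / (418.5e-9)
= 6.626e-34 / 4.1850e-07
= 1.5833e-27 kg*m/s

1.5833e-27


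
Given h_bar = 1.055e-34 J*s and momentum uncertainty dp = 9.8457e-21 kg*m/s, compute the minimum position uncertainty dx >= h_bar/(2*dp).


dx = h_bar / (2 * dp)
= 1.055e-34 / (2 * 9.8457e-21)
= 1.055e-34 / 1.9691e-20
= 5.3577e-15 m

5.3577e-15


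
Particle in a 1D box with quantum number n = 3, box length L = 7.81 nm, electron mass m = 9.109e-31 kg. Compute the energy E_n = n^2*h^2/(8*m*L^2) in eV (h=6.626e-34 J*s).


E = n^2 * h^2 / (8 * m * L^2)
= 3^2 * (6.626e-34)^2 / (8 * 9.109e-31 * (7.81e-9)^2)
= 9 * 4.3904e-67 / (8 * 9.109e-31 * 6.0996e-17)
= 8.8896e-21 J
= 0.0555 eV

0.0555


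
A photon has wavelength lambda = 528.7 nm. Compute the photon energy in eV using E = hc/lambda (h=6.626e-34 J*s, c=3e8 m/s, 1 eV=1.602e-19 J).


E = hc / lambda
= (6.626e-34)(3e8) / (528.7e-9)
= 1.9878e-25 / 5.2870e-07
= 3.7598e-19 J
Converting to eV: 3.7598e-19 / 1.602e-19
= 2.3469 eV

2.3469


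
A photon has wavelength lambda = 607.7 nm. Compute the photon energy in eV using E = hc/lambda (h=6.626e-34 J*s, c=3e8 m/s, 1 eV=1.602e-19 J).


E = hc / lambda
= (6.626e-34)(3e8) / (607.7e-9)
= 1.9878e-25 / 6.0770e-07
= 3.2710e-19 J
Converting to eV: 3.2710e-19 / 1.602e-19
= 2.0418 eV

2.0418


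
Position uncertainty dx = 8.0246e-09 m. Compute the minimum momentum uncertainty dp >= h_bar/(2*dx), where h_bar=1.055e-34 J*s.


dp = h_bar / (2 * dx)
= 1.055e-34 / (2 * 8.0246e-09)
= 1.055e-34 / 1.6049e-08
= 6.5735e-27 kg*m/s

6.5735e-27


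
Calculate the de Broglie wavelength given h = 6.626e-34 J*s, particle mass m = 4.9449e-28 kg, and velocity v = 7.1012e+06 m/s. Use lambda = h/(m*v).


lambda = h / (m * v)
= 6.626e-34 / (4.9449e-28 * 7.1012e+06)
= 6.626e-34 / 3.5115e-21
= 1.8870e-13 m

1.8870e-13


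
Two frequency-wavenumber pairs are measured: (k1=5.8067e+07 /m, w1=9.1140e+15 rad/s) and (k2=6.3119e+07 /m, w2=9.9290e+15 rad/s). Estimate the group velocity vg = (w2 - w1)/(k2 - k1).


vg = (w2 - w1) / (k2 - k1)
= (9.9290e+15 - 9.1140e+15) / (6.3119e+07 - 5.8067e+07)
= 8.1500e+14 / 5.0520e+06
= 1.6132e+08 m/s

1.6132e+08


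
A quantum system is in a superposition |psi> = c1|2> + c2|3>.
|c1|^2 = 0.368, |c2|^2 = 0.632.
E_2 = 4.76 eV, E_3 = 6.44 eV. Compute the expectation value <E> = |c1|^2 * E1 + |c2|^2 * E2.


<E> = |c1|^2 * E1 + |c2|^2 * E2
= 0.368 * 4.76 + 0.632 * 6.44
= 1.7517 + 4.0701
= 5.8218 eV

5.8218


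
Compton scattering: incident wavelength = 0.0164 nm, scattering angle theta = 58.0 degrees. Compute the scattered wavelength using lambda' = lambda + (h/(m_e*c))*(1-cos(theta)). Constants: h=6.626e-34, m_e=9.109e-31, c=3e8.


Compton wavelength: h/(m_e*c) = 2.4247e-12 m
d_lambda = 2.4247e-12 * (1 - cos(58.0 deg))
= 2.4247e-12 * 0.470081
= 1.1398e-12 m = 0.00114 nm
lambda' = 0.0164 + 0.00114
= 0.01754 nm

0.01754


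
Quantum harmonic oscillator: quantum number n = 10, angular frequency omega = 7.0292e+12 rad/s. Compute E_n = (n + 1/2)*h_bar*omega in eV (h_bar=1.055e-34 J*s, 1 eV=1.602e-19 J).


E = (n + 1/2) * h_bar * omega
= (10 + 0.5) * 1.055e-34 * 7.0292e+12
= 10.5 * 7.4158e-22
= 7.7866e-21 J
= 0.0486 eV

0.0486


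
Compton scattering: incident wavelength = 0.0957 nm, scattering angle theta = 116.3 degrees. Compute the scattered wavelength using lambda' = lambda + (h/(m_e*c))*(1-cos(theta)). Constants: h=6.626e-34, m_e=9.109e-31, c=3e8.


Compton wavelength: h/(m_e*c) = 2.4247e-12 m
d_lambda = 2.4247e-12 * (1 - cos(116.3 deg))
= 2.4247e-12 * 1.443071
= 3.4990e-12 m = 0.003499 nm
lambda' = 0.0957 + 0.003499
= 0.099199 nm

0.099199


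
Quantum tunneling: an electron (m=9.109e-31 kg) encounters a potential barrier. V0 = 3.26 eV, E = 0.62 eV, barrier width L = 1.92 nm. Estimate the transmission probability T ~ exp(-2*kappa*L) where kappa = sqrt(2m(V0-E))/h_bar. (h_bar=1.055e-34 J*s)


V0 - E = 2.64 eV = 4.2293e-19 J
kappa = sqrt(2 * m * (V0-E)) / h_bar
= sqrt(2 * 9.109e-31 * 4.2293e-19) / 1.055e-34
= 8.3201e+09 /m
2*kappa*L = 2 * 8.3201e+09 * 1.92e-9
= 31.9494
T = exp(-31.9494) = 1.332183e-14

1.332183e-14


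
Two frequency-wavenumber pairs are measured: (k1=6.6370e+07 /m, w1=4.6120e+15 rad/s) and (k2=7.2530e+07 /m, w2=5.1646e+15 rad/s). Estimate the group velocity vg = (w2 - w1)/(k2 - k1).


vg = (w2 - w1) / (k2 - k1)
= (5.1646e+15 - 4.6120e+15) / (7.2530e+07 - 6.6370e+07)
= 5.5260e+14 / 6.1600e+06
= 8.9708e+07 m/s

8.9708e+07


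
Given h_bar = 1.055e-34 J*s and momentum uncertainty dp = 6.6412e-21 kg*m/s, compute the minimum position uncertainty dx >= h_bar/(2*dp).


dx = h_bar / (2 * dp)
= 1.055e-34 / (2 * 6.6412e-21)
= 1.055e-34 / 1.3282e-20
= 7.9428e-15 m

7.9428e-15


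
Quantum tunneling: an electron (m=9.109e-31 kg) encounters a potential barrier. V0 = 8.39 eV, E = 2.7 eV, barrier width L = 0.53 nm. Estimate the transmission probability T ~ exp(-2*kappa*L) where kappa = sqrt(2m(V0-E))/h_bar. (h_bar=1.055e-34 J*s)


V0 - E = 5.69 eV = 9.1154e-19 J
kappa = sqrt(2 * m * (V0-E)) / h_bar
= sqrt(2 * 9.109e-31 * 9.1154e-19) / 1.055e-34
= 1.2215e+10 /m
2*kappa*L = 2 * 1.2215e+10 * 0.53e-9
= 12.9477
T = exp(-12.9477) = 2.381796e-06

2.381796e-06


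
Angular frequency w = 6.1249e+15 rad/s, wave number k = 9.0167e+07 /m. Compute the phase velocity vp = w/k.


vp = w / k
= 6.1249e+15 / 9.0167e+07
= 6.7928e+07 m/s

6.7928e+07


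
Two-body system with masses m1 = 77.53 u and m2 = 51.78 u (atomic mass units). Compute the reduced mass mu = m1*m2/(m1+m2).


mu = m1 * m2 / (m1 + m2)
= 77.53 * 51.78 / (77.53 + 51.78)
= 4014.5034 / 129.31
= 31.0456 u

31.0456


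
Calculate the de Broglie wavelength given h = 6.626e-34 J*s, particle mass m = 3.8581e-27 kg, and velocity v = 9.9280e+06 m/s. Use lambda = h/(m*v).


lambda = h / (m * v)
= 6.626e-34 / (3.8581e-27 * 9.9280e+06)
= 6.626e-34 / 3.8303e-20
= 1.7299e-14 m

1.7299e-14


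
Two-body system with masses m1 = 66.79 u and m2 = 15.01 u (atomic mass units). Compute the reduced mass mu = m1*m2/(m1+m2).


mu = m1 * m2 / (m1 + m2)
= 66.79 * 15.01 / (66.79 + 15.01)
= 1002.5179 / 81.8
= 12.2557 u

12.2557


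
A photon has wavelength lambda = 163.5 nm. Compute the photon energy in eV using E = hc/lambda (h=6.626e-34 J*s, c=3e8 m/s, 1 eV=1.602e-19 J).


E = hc / lambda
= (6.626e-34)(3e8) / (163.5e-9)
= 1.9878e-25 / 1.6350e-07
= 1.2158e-18 J
Converting to eV: 1.2158e-18 / 1.602e-19
= 7.5891 eV

7.5891


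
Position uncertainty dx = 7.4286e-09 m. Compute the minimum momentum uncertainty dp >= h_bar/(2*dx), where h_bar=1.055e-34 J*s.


dp = h_bar / (2 * dx)
= 1.055e-34 / (2 * 7.4286e-09)
= 1.055e-34 / 1.4857e-08
= 7.1009e-27 kg*m/s

7.1009e-27


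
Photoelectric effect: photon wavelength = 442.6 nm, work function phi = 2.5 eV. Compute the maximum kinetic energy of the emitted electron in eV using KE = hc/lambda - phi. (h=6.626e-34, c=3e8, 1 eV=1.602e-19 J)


E_photon = hc / lambda
= (6.626e-34)(3e8) / (442.6e-9)
= 4.4912e-19 J
= 2.8035 eV
KE = E_photon - phi
= 2.8035 - 2.5
= 0.3035 eV

0.3035


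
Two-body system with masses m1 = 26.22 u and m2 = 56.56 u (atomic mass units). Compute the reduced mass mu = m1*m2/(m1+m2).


mu = m1 * m2 / (m1 + m2)
= 26.22 * 56.56 / (26.22 + 56.56)
= 1483.0032 / 82.78
= 17.915 u

17.915


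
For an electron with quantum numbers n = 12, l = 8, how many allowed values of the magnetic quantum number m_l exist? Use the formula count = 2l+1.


m_l ranges from -l to +l in integer steps
So m_l goes from -8 to +8
Count = 2l + 1 = 2*8 + 1
= 17

17


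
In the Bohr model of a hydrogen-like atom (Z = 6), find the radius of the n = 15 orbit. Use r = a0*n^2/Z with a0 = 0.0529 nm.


r = a0 * n^2 / Z
= 0.0529 * 15^2 / 6
= 0.0529 * 225 / 6
= 1.9837 nm

1.9837


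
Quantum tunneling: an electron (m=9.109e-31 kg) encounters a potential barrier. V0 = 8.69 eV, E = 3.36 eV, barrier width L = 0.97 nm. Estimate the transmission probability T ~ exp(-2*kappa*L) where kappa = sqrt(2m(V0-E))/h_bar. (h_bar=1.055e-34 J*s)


V0 - E = 5.33 eV = 8.5387e-19 J
kappa = sqrt(2 * m * (V0-E)) / h_bar
= sqrt(2 * 9.109e-31 * 8.5387e-19) / 1.055e-34
= 1.1822e+10 /m
2*kappa*L = 2 * 1.1822e+10 * 0.97e-9
= 22.9348
T = exp(-22.9348) = 1.095352e-10

1.095352e-10


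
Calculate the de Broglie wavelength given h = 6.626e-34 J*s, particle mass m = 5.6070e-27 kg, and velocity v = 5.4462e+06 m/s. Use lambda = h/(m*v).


lambda = h / (m * v)
= 6.626e-34 / (5.6070e-27 * 5.4462e+06)
= 6.626e-34 / 3.0537e-20
= 2.1698e-14 m

2.1698e-14


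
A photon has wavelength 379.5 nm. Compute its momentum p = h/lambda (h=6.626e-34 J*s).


p = h / lambda
= 6.626e-34 / (379.5e-9)
= 6.626e-34 / 3.7950e-07
= 1.7460e-27 kg*m/s

1.7460e-27


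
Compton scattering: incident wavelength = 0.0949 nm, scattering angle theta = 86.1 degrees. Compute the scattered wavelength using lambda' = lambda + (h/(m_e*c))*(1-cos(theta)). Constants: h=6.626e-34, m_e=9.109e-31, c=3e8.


Compton wavelength: h/(m_e*c) = 2.4247e-12 m
d_lambda = 2.4247e-12 * (1 - cos(86.1 deg))
= 2.4247e-12 * 0.931985
= 2.2598e-12 m = 0.00226 nm
lambda' = 0.0949 + 0.00226
= 0.09716 nm

0.09716


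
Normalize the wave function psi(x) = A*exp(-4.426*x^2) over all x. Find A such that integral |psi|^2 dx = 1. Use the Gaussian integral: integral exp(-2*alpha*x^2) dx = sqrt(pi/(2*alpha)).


integral |psi|^2 dx = A^2 * sqrt(pi/(2*alpha)) = 1
A^2 = sqrt(2*alpha/pi)
= sqrt(2 * 4.426 / pi)
= 1.678594
A = sqrt(1.678594)
= 1.2956

1.2956


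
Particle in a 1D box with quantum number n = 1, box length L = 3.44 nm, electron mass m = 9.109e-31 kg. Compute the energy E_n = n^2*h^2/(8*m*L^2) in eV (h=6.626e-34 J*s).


E = n^2 * h^2 / (8 * m * L^2)
= 1^2 * (6.626e-34)^2 / (8 * 9.109e-31 * (3.44e-9)^2)
= 1 * 4.3904e-67 / (8 * 9.109e-31 * 1.1834e-17)
= 5.0913e-21 J
= 0.0318 eV

0.0318


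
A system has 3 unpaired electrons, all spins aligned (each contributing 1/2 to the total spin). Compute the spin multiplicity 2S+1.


Total spin S = N * (1/2) = 3 * 0.5 = 1.5
Spin multiplicity = 2S + 1
= 2 * 1.5 + 1
= 4

4


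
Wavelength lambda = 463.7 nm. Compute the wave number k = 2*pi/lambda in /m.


k = 2 * pi / lambda
= 6.2832 / (463.7e-9)
= 6.2832 / 4.6370e-07
= 1.3550e+07 /m

1.3550e+07


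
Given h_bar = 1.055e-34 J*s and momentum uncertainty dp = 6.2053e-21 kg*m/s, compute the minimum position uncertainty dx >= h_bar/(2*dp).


dx = h_bar / (2 * dp)
= 1.055e-34 / (2 * 6.2053e-21)
= 1.055e-34 / 1.2411e-20
= 8.5008e-15 m

8.5008e-15


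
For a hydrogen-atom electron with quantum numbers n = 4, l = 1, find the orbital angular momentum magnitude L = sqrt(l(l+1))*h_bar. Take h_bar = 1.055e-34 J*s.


L = sqrt(l*(l+1)) * h_bar
= sqrt(1 * 2) * 1.055e-34
= sqrt(2) * 1.055e-34
= 1.4142 * 1.055e-34
= 1.4920e-34 J*s

1.4920e-34


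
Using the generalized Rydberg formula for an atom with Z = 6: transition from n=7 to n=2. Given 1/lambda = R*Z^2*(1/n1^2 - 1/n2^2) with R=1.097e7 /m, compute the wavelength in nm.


1/lambda = R * Z^2 * (1/n1^2 - 1/n2^2)
= 1.097e7 * 6^2 * (1/2^2 - 1/7^2)
= 1.097e7 * 36 * (0.25 - 0.020408)
= 9.0670e+07 /m
lambda = 1 / 9.0670e+07
= 11.029 nm

11.029


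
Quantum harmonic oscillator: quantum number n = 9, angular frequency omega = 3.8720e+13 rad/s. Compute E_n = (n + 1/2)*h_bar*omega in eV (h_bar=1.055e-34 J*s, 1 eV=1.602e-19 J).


E = (n + 1/2) * h_bar * omega
= (9 + 0.5) * 1.055e-34 * 3.8720e+13
= 9.5 * 4.0850e-21
= 3.8807e-20 J
= 0.2422 eV

0.2422


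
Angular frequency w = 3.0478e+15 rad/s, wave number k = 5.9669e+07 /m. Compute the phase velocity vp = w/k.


vp = w / k
= 3.0478e+15 / 5.9669e+07
= 5.1078e+07 m/s

5.1078e+07


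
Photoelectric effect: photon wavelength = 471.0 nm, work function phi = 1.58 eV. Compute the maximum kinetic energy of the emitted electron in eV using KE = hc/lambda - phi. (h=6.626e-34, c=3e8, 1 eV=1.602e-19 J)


E_photon = hc / lambda
= (6.626e-34)(3e8) / (471.0e-9)
= 4.2204e-19 J
= 2.6344 eV
KE = E_photon - phi
= 2.6344 - 1.58
= 1.0544 eV

1.0544


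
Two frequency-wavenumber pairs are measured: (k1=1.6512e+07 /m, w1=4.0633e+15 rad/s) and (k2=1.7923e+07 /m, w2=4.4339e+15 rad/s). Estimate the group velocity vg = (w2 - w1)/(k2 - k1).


vg = (w2 - w1) / (k2 - k1)
= (4.4339e+15 - 4.0633e+15) / (1.7923e+07 - 1.6512e+07)
= 3.7060e+14 / 1.4110e+06
= 2.6265e+08 m/s

2.6265e+08


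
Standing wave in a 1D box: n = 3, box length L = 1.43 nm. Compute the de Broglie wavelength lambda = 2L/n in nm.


lambda = 2L / n
= 2 * 1.43 / 3
= 2.86 / 3
= 0.9533 nm

0.9533


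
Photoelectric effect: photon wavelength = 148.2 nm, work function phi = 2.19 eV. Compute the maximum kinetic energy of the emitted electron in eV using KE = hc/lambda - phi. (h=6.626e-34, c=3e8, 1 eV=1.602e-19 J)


E_photon = hc / lambda
= (6.626e-34)(3e8) / (148.2e-9)
= 1.3413e-18 J
= 8.3726 eV
KE = E_photon - phi
= 8.3726 - 2.19
= 6.1826 eV

6.1826


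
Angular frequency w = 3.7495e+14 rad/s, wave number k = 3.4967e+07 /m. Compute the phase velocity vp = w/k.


vp = w / k
= 3.7495e+14 / 3.4967e+07
= 1.0723e+07 m/s

1.0723e+07


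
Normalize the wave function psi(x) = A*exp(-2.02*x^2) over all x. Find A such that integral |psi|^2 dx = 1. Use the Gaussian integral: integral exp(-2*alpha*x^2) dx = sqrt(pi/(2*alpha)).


integral |psi|^2 dx = A^2 * sqrt(pi/(2*alpha)) = 1
A^2 = sqrt(2*alpha/pi)
= sqrt(2 * 2.02 / pi)
= 1.134007
A = sqrt(1.134007)
= 1.0649

1.0649
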